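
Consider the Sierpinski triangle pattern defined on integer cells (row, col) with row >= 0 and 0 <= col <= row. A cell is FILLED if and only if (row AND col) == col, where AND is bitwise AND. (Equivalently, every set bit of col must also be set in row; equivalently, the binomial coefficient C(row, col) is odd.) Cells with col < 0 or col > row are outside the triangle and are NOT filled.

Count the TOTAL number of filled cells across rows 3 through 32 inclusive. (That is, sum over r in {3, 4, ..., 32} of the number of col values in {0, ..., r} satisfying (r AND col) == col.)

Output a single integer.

Answer: 240

Derivation:
r3=11 pc2: +4 =4
r4=100 pc1: +2 =6
r5=101 pc2: +4 =10
r6=110 pc2: +4 =14
r7=111 pc3: +8 =22
r8=1000 pc1: +2 =24
r9=1001 pc2: +4 =28
r10=1010 pc2: +4 =32
r11=1011 pc3: +8 =40
r12=1100 pc2: +4 =44
r13=1101 pc3: +8 =52
r14=1110 pc3: +8 =60
r15=1111 pc4: +16 =76
r16=10000 pc1: +2 =78
r17=10001 pc2: +4 =82
r18=10010 pc2: +4 =86
r19=10011 pc3: +8 =94
r20=10100 pc2: +4 =98
r21=10101 pc3: +8 =106
r22=10110 pc3: +8 =114
r23=10111 pc4: +16 =130
r24=11000 pc2: +4 =134
r25=11001 pc3: +8 =142
r26=11010 pc3: +8 =150
r27=11011 pc4: +16 =166
r28=11100 pc3: +8 =174
r29=11101 pc4: +16 =190
r30=11110 pc4: +16 =206
r31=11111 pc5: +32 =238
r32=100000 pc1: +2 =240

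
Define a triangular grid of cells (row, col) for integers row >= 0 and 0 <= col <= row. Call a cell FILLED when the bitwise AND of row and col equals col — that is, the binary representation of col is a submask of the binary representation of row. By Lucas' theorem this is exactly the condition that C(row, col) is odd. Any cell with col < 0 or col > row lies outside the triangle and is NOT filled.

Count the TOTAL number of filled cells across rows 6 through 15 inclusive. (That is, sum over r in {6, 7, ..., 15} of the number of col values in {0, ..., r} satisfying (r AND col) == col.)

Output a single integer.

r6=110 pc2: +4 =4
r7=111 pc3: +8 =12
r8=1000 pc1: +2 =14
r9=1001 pc2: +4 =18
r10=1010 pc2: +4 =22
r11=1011 pc3: +8 =30
r12=1100 pc2: +4 =34
r13=1101 pc3: +8 =42
r14=1110 pc3: +8 =50
r15=1111 pc4: +16 =66

Answer: 66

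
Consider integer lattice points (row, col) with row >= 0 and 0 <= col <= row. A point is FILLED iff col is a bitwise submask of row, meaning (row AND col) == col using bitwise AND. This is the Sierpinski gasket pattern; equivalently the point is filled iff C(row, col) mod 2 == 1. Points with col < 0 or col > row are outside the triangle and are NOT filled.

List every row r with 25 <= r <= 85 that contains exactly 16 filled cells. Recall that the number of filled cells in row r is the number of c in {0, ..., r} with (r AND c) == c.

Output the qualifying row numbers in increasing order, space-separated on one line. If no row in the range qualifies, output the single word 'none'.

Row r has 2^popcount(r) filled cells, so we need popcount(r) = log2(16) = 4.
Scan r = 25..85 and keep those with exactly 4 one-bits:
r=25=11001 popcount=3 -> skip
r=26=11010 popcount=3 -> skip
r=27=11011 popcount=4 -> KEEP
r=28=11100 popcount=3 -> skip
r=29=11101 popcount=4 -> KEEP
r=30=11110 popcount=4 -> KEEP
r=31=11111 popcount=5 -> skip
r=32=100000 popcount=1 -> skip
r=33=100001 popcount=2 -> skip
r=34=100010 popcount=2 -> skip
r=35=100011 popcount=3 -> skip
r=36=100100 popcount=2 -> skip
r=37=100101 popcount=3 -> skip
r=38=100110 popcount=3 -> skip
r=39=100111 popcount=4 -> KEEP
r=40=101000 popcount=2 -> skip
r=41=101001 popcount=3 -> skip
r=42=101010 popcount=3 -> skip
r=43=101011 popcount=4 -> KEEP
r=44=101100 popcount=3 -> skip
r=45=101101 popcount=4 -> KEEP
r=46=101110 popcount=4 -> KEEP
r=47=101111 popcount=5 -> skip
r=48=110000 popcount=2 -> skip
r=49=110001 popcount=3 -> skip
r=50=110010 popcount=3 -> skip
r=51=110011 popcount=4 -> KEEP
r=52=110100 popcount=3 -> skip
r=53=110101 popcount=4 -> KEEP
r=54=110110 popcount=4 -> KEEP
r=55=110111 popcount=5 -> skip
r=56=111000 popcount=3 -> skip
r=57=111001 popcount=4 -> KEEP
r=58=111010 popcount=4 -> KEEP
r=59=111011 popcount=5 -> skip
r=60=111100 popcount=4 -> KEEP
r=61=111101 popcount=5 -> skip
r=62=111110 popcount=5 -> skip
r=63=111111 popcount=6 -> skip
r=64=1000000 popcount=1 -> skip
r=65=1000001 popcount=2 -> skip
r=66=1000010 popcount=2 -> skip
r=67=1000011 popcount=3 -> skip
r=68=1000100 popcount=2 -> skip
r=69=1000101 popcount=3 -> skip
r=70=1000110 popcount=3 -> skip
r=71=1000111 popcount=4 -> KEEP
r=72=1001000 popcount=2 -> skip
r=73=1001001 popcount=3 -> skip
r=74=1001010 popcount=3 -> skip
r=75=1001011 popcount=4 -> KEEP
r=76=1001100 popcount=3 -> skip
r=77=1001101 popcount=4 -> KEEP
r=78=1001110 popcount=4 -> KEEP
r=79=1001111 popcount=5 -> skip
r=80=1010000 popcount=2 -> skip
r=81=1010001 popcount=3 -> skip
r=82=1010010 popcount=3 -> skip
r=83=1010011 popcount=4 -> KEEP
r=84=1010100 popcount=3 -> skip
r=85=1010101 popcount=4 -> KEEP
Kept rows: 27 29 30 39 43 45 46 51 53 54 57 58 60 71 75 77 78 83 85

Answer: 27 29 30 39 43 45 46 51 53 54 57 58 60 71 75 77 78 83 85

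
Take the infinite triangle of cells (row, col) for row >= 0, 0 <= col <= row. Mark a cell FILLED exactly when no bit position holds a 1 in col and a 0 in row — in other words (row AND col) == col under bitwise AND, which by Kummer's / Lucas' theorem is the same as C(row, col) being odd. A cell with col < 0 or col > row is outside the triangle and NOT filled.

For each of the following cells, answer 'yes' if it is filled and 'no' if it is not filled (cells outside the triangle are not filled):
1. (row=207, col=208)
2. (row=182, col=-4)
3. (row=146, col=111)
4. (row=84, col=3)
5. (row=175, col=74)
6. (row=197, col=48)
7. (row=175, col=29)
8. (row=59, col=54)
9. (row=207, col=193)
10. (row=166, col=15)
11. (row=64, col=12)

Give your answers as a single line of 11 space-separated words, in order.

(207,208): col outside [0, 207] -> not filled
(182,-4): col outside [0, 182] -> not filled
(146,111): row=0b10010010, col=0b1101111, row AND col = 0b10 = 2; 2 != 111 -> empty
(84,3): row=0b1010100, col=0b11, row AND col = 0b0 = 0; 0 != 3 -> empty
(175,74): row=0b10101111, col=0b1001010, row AND col = 0b1010 = 10; 10 != 74 -> empty
(197,48): row=0b11000101, col=0b110000, row AND col = 0b0 = 0; 0 != 48 -> empty
(175,29): row=0b10101111, col=0b11101, row AND col = 0b1101 = 13; 13 != 29 -> empty
(59,54): row=0b111011, col=0b110110, row AND col = 0b110010 = 50; 50 != 54 -> empty
(207,193): row=0b11001111, col=0b11000001, row AND col = 0b11000001 = 193; 193 == 193 -> filled
(166,15): row=0b10100110, col=0b1111, row AND col = 0b110 = 6; 6 != 15 -> empty
(64,12): row=0b1000000, col=0b1100, row AND col = 0b0 = 0; 0 != 12 -> empty

Answer: no no no no no no no no yes no no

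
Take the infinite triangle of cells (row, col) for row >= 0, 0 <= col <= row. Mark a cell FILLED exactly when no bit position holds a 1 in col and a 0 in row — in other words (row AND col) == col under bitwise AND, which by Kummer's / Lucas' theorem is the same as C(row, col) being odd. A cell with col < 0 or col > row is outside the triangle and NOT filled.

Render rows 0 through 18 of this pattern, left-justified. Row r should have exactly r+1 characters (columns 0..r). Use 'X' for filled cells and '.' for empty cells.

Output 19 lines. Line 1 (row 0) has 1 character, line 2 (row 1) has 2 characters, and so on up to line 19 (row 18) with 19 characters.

r0=0: X
r1=1: XX
r2=10: X.X
r3=11: XXXX
r4=100: X...X
r5=101: XX..XX
r6=110: X.X.X.X
r7=111: XXXXXXXX
r8=1000: X.......X
r9=1001: XX......XX
r10=1010: X.X.....X.X
r11=1011: XXXX....XXXX
r12=1100: X...X...X...X
r13=1101: XX..XX..XX..XX
r14=1110: X.X.X.X.X.X.X.X
r15=1111: XXXXXXXXXXXXXXXX
r16=10000: X...............X
r17=10001: XX..............XX
r18=10010: X.X.............X.X

Answer: X
XX
X.X
XXXX
X...X
XX..XX
X.X.X.X
XXXXXXXX
X.......X
XX......XX
X.X.....X.X
XXXX....XXXX
X...X...X...X
XX..XX..XX..XX
X.X.X.X.X.X.X.X
XXXXXXXXXXXXXXXX
X...............X
XX..............XX
X.X.............X.X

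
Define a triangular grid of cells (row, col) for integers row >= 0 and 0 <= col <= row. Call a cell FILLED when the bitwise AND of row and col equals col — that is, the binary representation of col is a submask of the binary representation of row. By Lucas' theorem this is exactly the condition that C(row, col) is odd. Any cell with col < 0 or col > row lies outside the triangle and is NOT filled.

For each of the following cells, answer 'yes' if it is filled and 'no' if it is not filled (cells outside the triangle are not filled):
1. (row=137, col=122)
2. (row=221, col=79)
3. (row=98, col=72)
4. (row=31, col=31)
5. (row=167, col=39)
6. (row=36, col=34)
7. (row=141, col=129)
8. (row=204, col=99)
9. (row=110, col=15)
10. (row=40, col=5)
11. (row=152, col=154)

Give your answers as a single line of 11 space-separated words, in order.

Answer: no no no yes yes no yes no no no no

Derivation:
(137,122): row=0b10001001, col=0b1111010, row AND col = 0b1000 = 8; 8 != 122 -> empty
(221,79): row=0b11011101, col=0b1001111, row AND col = 0b1001101 = 77; 77 != 79 -> empty
(98,72): row=0b1100010, col=0b1001000, row AND col = 0b1000000 = 64; 64 != 72 -> empty
(31,31): row=0b11111, col=0b11111, row AND col = 0b11111 = 31; 31 == 31 -> filled
(167,39): row=0b10100111, col=0b100111, row AND col = 0b100111 = 39; 39 == 39 -> filled
(36,34): row=0b100100, col=0b100010, row AND col = 0b100000 = 32; 32 != 34 -> empty
(141,129): row=0b10001101, col=0b10000001, row AND col = 0b10000001 = 129; 129 == 129 -> filled
(204,99): row=0b11001100, col=0b1100011, row AND col = 0b1000000 = 64; 64 != 99 -> empty
(110,15): row=0b1101110, col=0b1111, row AND col = 0b1110 = 14; 14 != 15 -> empty
(40,5): row=0b101000, col=0b101, row AND col = 0b0 = 0; 0 != 5 -> empty
(152,154): col outside [0, 152] -> not filled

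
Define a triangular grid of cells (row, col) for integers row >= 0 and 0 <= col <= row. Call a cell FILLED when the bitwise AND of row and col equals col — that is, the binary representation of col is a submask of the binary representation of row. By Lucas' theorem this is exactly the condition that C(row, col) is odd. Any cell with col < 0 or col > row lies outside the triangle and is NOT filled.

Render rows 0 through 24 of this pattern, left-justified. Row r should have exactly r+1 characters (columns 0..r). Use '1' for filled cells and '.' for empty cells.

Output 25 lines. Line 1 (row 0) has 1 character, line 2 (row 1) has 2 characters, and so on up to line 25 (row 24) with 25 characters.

Answer: 1
11
1.1
1111
1...1
11..11
1.1.1.1
11111111
1.......1
11......11
1.1.....1.1
1111....1111
1...1...1...1
11..11..11..11
1.1.1.1.1.1.1.1
1111111111111111
1...............1
11..............11
1.1.............1.1
1111............1111
1...1...........1...1
11..11..........11..11
1.1.1.1.........1.1.1.1
11111111........11111111
1.......1.......1.......1

Derivation:
r0=0: 1
r1=1: 11
r2=10: 1.1
r3=11: 1111
r4=100: 1...1
r5=101: 11..11
r6=110: 1.1.1.1
r7=111: 11111111
r8=1000: 1.......1
r9=1001: 11......11
r10=1010: 1.1.....1.1
r11=1011: 1111....1111
r12=1100: 1...1...1...1
r13=1101: 11..11..11..11
r14=1110: 1.1.1.1.1.1.1.1
r15=1111: 1111111111111111
r16=10000: 1...............1
r17=10001: 11..............11
r18=10010: 1.1.............1.1
r19=10011: 1111............1111
r20=10100: 1...1...........1...1
r21=10101: 11..11..........11..11
r22=10110: 1.1.1.1.........1.1.1.1
r23=10111: 11111111........11111111
r24=11000: 1.......1.......1.......1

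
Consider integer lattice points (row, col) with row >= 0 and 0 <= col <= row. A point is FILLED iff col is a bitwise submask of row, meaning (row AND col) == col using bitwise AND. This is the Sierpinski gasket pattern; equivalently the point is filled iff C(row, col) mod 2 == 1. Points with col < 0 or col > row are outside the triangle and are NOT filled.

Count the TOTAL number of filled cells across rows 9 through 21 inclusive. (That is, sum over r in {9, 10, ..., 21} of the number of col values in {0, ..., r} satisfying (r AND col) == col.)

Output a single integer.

r9=1001 pc2: +4 =4
r10=1010 pc2: +4 =8
r11=1011 pc3: +8 =16
r12=1100 pc2: +4 =20
r13=1101 pc3: +8 =28
r14=1110 pc3: +8 =36
r15=1111 pc4: +16 =52
r16=10000 pc1: +2 =54
r17=10001 pc2: +4 =58
r18=10010 pc2: +4 =62
r19=10011 pc3: +8 =70
r20=10100 pc2: +4 =74
r21=10101 pc3: +8 =82

Answer: 82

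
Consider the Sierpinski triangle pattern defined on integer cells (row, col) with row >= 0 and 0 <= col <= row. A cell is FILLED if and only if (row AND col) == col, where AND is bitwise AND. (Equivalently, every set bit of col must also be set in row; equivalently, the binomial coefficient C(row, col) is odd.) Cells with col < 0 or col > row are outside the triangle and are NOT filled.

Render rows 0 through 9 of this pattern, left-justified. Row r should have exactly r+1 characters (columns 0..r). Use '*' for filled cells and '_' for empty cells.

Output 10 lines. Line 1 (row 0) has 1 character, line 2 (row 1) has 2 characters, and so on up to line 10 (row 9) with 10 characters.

Answer: *
**
*_*
****
*___*
**__**
*_*_*_*
********
*_______*
**______**

Derivation:
r0=0: *
r1=1: **
r2=10: *_*
r3=11: ****
r4=100: *___*
r5=101: **__**
r6=110: *_*_*_*
r7=111: ********
r8=1000: *_______*
r9=1001: **______**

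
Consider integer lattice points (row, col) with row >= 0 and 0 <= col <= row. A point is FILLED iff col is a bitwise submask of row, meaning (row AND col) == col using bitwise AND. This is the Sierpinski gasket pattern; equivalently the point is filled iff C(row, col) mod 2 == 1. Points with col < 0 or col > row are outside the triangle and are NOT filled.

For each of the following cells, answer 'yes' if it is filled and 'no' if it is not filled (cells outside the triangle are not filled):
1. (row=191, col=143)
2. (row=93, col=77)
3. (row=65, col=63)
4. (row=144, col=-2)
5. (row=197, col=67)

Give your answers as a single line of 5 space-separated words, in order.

(191,143): row=0b10111111, col=0b10001111, row AND col = 0b10001111 = 143; 143 == 143 -> filled
(93,77): row=0b1011101, col=0b1001101, row AND col = 0b1001101 = 77; 77 == 77 -> filled
(65,63): row=0b1000001, col=0b111111, row AND col = 0b1 = 1; 1 != 63 -> empty
(144,-2): col outside [0, 144] -> not filled
(197,67): row=0b11000101, col=0b1000011, row AND col = 0b1000001 = 65; 65 != 67 -> empty

Answer: yes yes no no no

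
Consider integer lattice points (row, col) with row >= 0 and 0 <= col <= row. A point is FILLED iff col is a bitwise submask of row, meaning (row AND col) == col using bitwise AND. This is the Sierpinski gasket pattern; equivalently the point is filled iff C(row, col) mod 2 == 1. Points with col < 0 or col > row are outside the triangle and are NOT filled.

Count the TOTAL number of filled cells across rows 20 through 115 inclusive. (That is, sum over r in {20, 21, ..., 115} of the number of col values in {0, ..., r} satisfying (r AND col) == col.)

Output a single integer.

Answer: 1512

Derivation:
r20=10100 pc2: +4 =4
r21=10101 pc3: +8 =12
r22=10110 pc3: +8 =20
r23=10111 pc4: +16 =36
r24=11000 pc2: +4 =40
r25=11001 pc3: +8 =48
r26=11010 pc3: +8 =56
r27=11011 pc4: +16 =72
r28=11100 pc3: +8 =80
r29=11101 pc4: +16 =96
r30=11110 pc4: +16 =112
r31=11111 pc5: +32 =144
r32=100000 pc1: +2 =146
r33=100001 pc2: +4 =150
r34=100010 pc2: +4 =154
r35=100011 pc3: +8 =162
r36=100100 pc2: +4 =166
r37=100101 pc3: +8 =174
r38=100110 pc3: +8 =182
r39=100111 pc4: +16 =198
r40=101000 pc2: +4 =202
r41=101001 pc3: +8 =210
r42=101010 pc3: +8 =218
r43=101011 pc4: +16 =234
r44=101100 pc3: +8 =242
r45=101101 pc4: +16 =258
r46=101110 pc4: +16 =274
r47=101111 pc5: +32 =306
r48=110000 pc2: +4 =310
r49=110001 pc3: +8 =318
r50=110010 pc3: +8 =326
r51=110011 pc4: +16 =342
r52=110100 pc3: +8 =350
r53=110101 pc4: +16 =366
r54=110110 pc4: +16 =382
r55=110111 pc5: +32 =414
r56=111000 pc3: +8 =422
r57=111001 pc4: +16 =438
r58=111010 pc4: +16 =454
r59=111011 pc5: +32 =486
r60=111100 pc4: +16 =502
r61=111101 pc5: +32 =534
r62=111110 pc5: +32 =566
r63=111111 pc6: +64 =630
r64=1000000 pc1: +2 =632
r65=1000001 pc2: +4 =636
r66=1000010 pc2: +4 =640
r67=1000011 pc3: +8 =648
r68=1000100 pc2: +4 =652
r69=1000101 pc3: +8 =660
r70=1000110 pc3: +8 =668
r71=1000111 pc4: +16 =684
r72=1001000 pc2: +4 =688
r73=1001001 pc3: +8 =696
r74=1001010 pc3: +8 =704
r75=1001011 pc4: +16 =720
r76=1001100 pc3: +8 =728
r77=1001101 pc4: +16 =744
r78=1001110 pc4: +16 =760
r79=1001111 pc5: +32 =792
r80=1010000 pc2: +4 =796
r81=1010001 pc3: +8 =804
r82=1010010 pc3: +8 =812
r83=1010011 pc4: +16 =828
r84=1010100 pc3: +8 =836
r85=1010101 pc4: +16 =852
r86=1010110 pc4: +16 =868
r87=1010111 pc5: +32 =900
r88=1011000 pc3: +8 =908
r89=1011001 pc4: +16 =924
r90=1011010 pc4: +16 =940
r91=1011011 pc5: +32 =972
r92=1011100 pc4: +16 =988
r93=1011101 pc5: +32 =1020
r94=1011110 pc5: +32 =1052
r95=1011111 pc6: +64 =1116
r96=1100000 pc2: +4 =1120
r97=1100001 pc3: +8 =1128
r98=1100010 pc3: +8 =1136
r99=1100011 pc4: +16 =1152
r100=1100100 pc3: +8 =1160
r101=1100101 pc4: +16 =1176
r102=1100110 pc4: +16 =1192
r103=1100111 pc5: +32 =1224
r104=1101000 pc3: +8 =1232
r105=1101001 pc4: +16 =1248
r106=1101010 pc4: +16 =1264
r107=1101011 pc5: +32 =1296
r108=1101100 pc4: +16 =1312
r109=1101101 pc5: +32 =1344
r110=1101110 pc5: +32 =1376
r111=1101111 pc6: +64 =1440
r112=1110000 pc3: +8 =1448
r113=1110001 pc4: +16 =1464
r114=1110010 pc4: +16 =1480
r115=1110011 pc5: +32 =1512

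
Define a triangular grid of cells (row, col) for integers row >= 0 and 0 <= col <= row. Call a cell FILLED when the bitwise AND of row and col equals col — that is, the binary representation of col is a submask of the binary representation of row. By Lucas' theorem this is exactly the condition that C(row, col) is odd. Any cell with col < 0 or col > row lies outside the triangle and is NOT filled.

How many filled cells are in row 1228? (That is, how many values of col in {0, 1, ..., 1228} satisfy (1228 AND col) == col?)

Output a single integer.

Answer: 32

Derivation:
1228 in binary = 10011001100
popcount(1228) = number of 1-bits in 10011001100 = 5
A col c satisfies (1228 AND c) == c iff every set bit of c is also set in 1228; each of the 5 set bits of 1228 can independently be on or off in c.
count = 2^5 = 32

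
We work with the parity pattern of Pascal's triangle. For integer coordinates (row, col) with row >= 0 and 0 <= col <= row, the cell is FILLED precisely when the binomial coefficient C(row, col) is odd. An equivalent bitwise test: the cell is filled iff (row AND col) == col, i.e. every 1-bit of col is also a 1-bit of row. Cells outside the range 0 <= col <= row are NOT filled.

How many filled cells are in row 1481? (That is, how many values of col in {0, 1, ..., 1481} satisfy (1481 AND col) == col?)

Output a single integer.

Answer: 64

Derivation:
1481 in binary = 10111001001
popcount(1481) = number of 1-bits in 10111001001 = 6
A col c satisfies (1481 AND c) == c iff every set bit of c is also set in 1481; each of the 6 set bits of 1481 can independently be on or off in c.
count = 2^6 = 64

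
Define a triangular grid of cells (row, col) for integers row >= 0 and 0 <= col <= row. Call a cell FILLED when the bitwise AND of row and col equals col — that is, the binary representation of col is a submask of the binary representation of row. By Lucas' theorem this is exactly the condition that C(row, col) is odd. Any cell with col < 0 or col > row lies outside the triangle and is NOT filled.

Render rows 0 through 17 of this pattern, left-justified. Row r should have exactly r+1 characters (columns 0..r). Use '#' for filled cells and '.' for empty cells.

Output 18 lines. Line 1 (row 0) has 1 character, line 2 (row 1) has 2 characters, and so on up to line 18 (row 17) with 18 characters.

r0=0: #
r1=1: ##
r2=10: #.#
r3=11: ####
r4=100: #...#
r5=101: ##..##
r6=110: #.#.#.#
r7=111: ########
r8=1000: #.......#
r9=1001: ##......##
r10=1010: #.#.....#.#
r11=1011: ####....####
r12=1100: #...#...#...#
r13=1101: ##..##..##..##
r14=1110: #.#.#.#.#.#.#.#
r15=1111: ################
r16=10000: #...............#
r17=10001: ##..............##

Answer: #
##
#.#
####
#...#
##..##
#.#.#.#
########
#.......#
##......##
#.#.....#.#
####....####
#...#...#...#
##..##..##..##
#.#.#.#.#.#.#.#
################
#...............#
##..............##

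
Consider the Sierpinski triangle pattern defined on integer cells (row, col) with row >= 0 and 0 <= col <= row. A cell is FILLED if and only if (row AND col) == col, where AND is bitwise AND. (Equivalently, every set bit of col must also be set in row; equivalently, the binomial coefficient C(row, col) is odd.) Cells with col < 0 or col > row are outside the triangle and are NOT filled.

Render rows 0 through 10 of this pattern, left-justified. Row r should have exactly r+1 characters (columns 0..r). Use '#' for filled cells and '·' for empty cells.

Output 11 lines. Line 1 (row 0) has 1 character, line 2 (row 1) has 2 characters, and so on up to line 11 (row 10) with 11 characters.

Answer: #
##
#·#
####
#···#
##··##
#·#·#·#
########
#·······#
##······##
#·#·····#·#

Derivation:
r0=0: #
r1=1: ##
r2=10: #·#
r3=11: ####
r4=100: #···#
r5=101: ##··##
r6=110: #·#·#·#
r7=111: ########
r8=1000: #·······#
r9=1001: ##······##
r10=1010: #·#·····#·#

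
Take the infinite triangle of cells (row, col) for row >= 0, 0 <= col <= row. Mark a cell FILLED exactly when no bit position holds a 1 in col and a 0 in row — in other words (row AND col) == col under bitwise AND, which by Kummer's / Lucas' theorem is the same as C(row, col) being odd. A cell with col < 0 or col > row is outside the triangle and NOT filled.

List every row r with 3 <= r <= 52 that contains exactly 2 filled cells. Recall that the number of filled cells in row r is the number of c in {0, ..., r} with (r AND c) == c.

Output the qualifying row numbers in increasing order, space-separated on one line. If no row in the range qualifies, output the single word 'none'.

Row r has 2^popcount(r) filled cells, so we need popcount(r) = log2(2) = 1.
Scan r = 3..52 and keep those with exactly 1 one-bits:
r=3=11 popcount=2 -> skip
r=4=100 popcount=1 -> KEEP
r=5=101 popcount=2 -> skip
r=6=110 popcount=2 -> skip
r=7=111 popcount=3 -> skip
r=8=1000 popcount=1 -> KEEP
r=9=1001 popcount=2 -> skip
r=10=1010 popcount=2 -> skip
r=11=1011 popcount=3 -> skip
r=12=1100 popcount=2 -> skip
r=13=1101 popcount=3 -> skip
r=14=1110 popcount=3 -> skip
r=15=1111 popcount=4 -> skip
r=16=10000 popcount=1 -> KEEP
r=17=10001 popcount=2 -> skip
r=18=10010 popcount=2 -> skip
r=19=10011 popcount=3 -> skip
r=20=10100 popcount=2 -> skip
r=21=10101 popcount=3 -> skip
r=22=10110 popcount=3 -> skip
r=23=10111 popcount=4 -> skip
r=24=11000 popcount=2 -> skip
r=25=11001 popcount=3 -> skip
r=26=11010 popcount=3 -> skip
r=27=11011 popcount=4 -> skip
r=28=11100 popcount=3 -> skip
r=29=11101 popcount=4 -> skip
r=30=11110 popcount=4 -> skip
r=31=11111 popcount=5 -> skip
r=32=100000 popcount=1 -> KEEP
r=33=100001 popcount=2 -> skip
r=34=100010 popcount=2 -> skip
r=35=100011 popcount=3 -> skip
r=36=100100 popcount=2 -> skip
r=37=100101 popcount=3 -> skip
r=38=100110 popcount=3 -> skip
r=39=100111 popcount=4 -> skip
r=40=101000 popcount=2 -> skip
r=41=101001 popcount=3 -> skip
r=42=101010 popcount=3 -> skip
r=43=101011 popcount=4 -> skip
r=44=101100 popcount=3 -> skip
r=45=101101 popcount=4 -> skip
r=46=101110 popcount=4 -> skip
r=47=101111 popcount=5 -> skip
r=48=110000 popcount=2 -> skip
r=49=110001 popcount=3 -> skip
r=50=110010 popcount=3 -> skip
r=51=110011 popcount=4 -> skip
r=52=110100 popcount=3 -> skip
Kept rows: 4 8 16 32

Answer: 4 8 16 32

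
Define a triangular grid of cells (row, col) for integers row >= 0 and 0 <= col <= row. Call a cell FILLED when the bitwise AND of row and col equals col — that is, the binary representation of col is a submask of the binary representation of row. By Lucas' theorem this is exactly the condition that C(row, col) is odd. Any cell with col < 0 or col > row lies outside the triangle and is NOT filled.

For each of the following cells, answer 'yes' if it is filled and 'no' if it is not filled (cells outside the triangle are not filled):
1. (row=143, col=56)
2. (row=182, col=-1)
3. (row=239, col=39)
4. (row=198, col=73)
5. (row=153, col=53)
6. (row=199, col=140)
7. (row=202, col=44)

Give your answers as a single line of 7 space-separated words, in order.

(143,56): row=0b10001111, col=0b111000, row AND col = 0b1000 = 8; 8 != 56 -> empty
(182,-1): col outside [0, 182] -> not filled
(239,39): row=0b11101111, col=0b100111, row AND col = 0b100111 = 39; 39 == 39 -> filled
(198,73): row=0b11000110, col=0b1001001, row AND col = 0b1000000 = 64; 64 != 73 -> empty
(153,53): row=0b10011001, col=0b110101, row AND col = 0b10001 = 17; 17 != 53 -> empty
(199,140): row=0b11000111, col=0b10001100, row AND col = 0b10000100 = 132; 132 != 140 -> empty
(202,44): row=0b11001010, col=0b101100, row AND col = 0b1000 = 8; 8 != 44 -> empty

Answer: no no yes no no no no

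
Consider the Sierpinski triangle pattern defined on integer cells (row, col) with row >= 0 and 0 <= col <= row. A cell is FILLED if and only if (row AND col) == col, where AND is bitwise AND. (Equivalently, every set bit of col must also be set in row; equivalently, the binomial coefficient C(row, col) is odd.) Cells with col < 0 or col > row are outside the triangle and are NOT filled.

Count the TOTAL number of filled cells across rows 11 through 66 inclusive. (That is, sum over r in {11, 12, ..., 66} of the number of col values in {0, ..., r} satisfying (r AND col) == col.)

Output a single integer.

Answer: 702

Derivation:
r11=1011 pc3: +8 =8
r12=1100 pc2: +4 =12
r13=1101 pc3: +8 =20
r14=1110 pc3: +8 =28
r15=1111 pc4: +16 =44
r16=10000 pc1: +2 =46
r17=10001 pc2: +4 =50
r18=10010 pc2: +4 =54
r19=10011 pc3: +8 =62
r20=10100 pc2: +4 =66
r21=10101 pc3: +8 =74
r22=10110 pc3: +8 =82
r23=10111 pc4: +16 =98
r24=11000 pc2: +4 =102
r25=11001 pc3: +8 =110
r26=11010 pc3: +8 =118
r27=11011 pc4: +16 =134
r28=11100 pc3: +8 =142
r29=11101 pc4: +16 =158
r30=11110 pc4: +16 =174
r31=11111 pc5: +32 =206
r32=100000 pc1: +2 =208
r33=100001 pc2: +4 =212
r34=100010 pc2: +4 =216
r35=100011 pc3: +8 =224
r36=100100 pc2: +4 =228
r37=100101 pc3: +8 =236
r38=100110 pc3: +8 =244
r39=100111 pc4: +16 =260
r40=101000 pc2: +4 =264
r41=101001 pc3: +8 =272
r42=101010 pc3: +8 =280
r43=101011 pc4: +16 =296
r44=101100 pc3: +8 =304
r45=101101 pc4: +16 =320
r46=101110 pc4: +16 =336
r47=101111 pc5: +32 =368
r48=110000 pc2: +4 =372
r49=110001 pc3: +8 =380
r50=110010 pc3: +8 =388
r51=110011 pc4: +16 =404
r52=110100 pc3: +8 =412
r53=110101 pc4: +16 =428
r54=110110 pc4: +16 =444
r55=110111 pc5: +32 =476
r56=111000 pc3: +8 =484
r57=111001 pc4: +16 =500
r58=111010 pc4: +16 =516
r59=111011 pc5: +32 =548
r60=111100 pc4: +16 =564
r61=111101 pc5: +32 =596
r62=111110 pc5: +32 =628
r63=111111 pc6: +64 =692
r64=1000000 pc1: +2 =694
r65=1000001 pc2: +4 =698
r66=1000010 pc2: +4 =702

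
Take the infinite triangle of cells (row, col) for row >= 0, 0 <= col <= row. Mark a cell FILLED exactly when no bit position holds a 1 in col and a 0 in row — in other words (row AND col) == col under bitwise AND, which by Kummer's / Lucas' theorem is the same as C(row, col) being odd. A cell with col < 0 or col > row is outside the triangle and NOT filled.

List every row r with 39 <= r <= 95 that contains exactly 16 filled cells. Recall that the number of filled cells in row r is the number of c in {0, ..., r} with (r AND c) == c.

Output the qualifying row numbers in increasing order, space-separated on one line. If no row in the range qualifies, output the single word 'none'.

Answer: 39 43 45 46 51 53 54 57 58 60 71 75 77 78 83 85 86 89 90 92

Derivation:
Row r has 2^popcount(r) filled cells, so we need popcount(r) = log2(16) = 4.
Scan r = 39..95 and keep those with exactly 4 one-bits:
r=39=100111 popcount=4 -> KEEP
r=40=101000 popcount=2 -> skip
r=41=101001 popcount=3 -> skip
r=42=101010 popcount=3 -> skip
r=43=101011 popcount=4 -> KEEP
r=44=101100 popcount=3 -> skip
r=45=101101 popcount=4 -> KEEP
r=46=101110 popcount=4 -> KEEP
r=47=101111 popcount=5 -> skip
r=48=110000 popcount=2 -> skip
r=49=110001 popcount=3 -> skip
r=50=110010 popcount=3 -> skip
r=51=110011 popcount=4 -> KEEP
r=52=110100 popcount=3 -> skip
r=53=110101 popcount=4 -> KEEP
r=54=110110 popcount=4 -> KEEP
r=55=110111 popcount=5 -> skip
r=56=111000 popcount=3 -> skip
r=57=111001 popcount=4 -> KEEP
r=58=111010 popcount=4 -> KEEP
r=59=111011 popcount=5 -> skip
r=60=111100 popcount=4 -> KEEP
r=61=111101 popcount=5 -> skip
r=62=111110 popcount=5 -> skip
r=63=111111 popcount=6 -> skip
r=64=1000000 popcount=1 -> skip
r=65=1000001 popcount=2 -> skip
r=66=1000010 popcount=2 -> skip
r=67=1000011 popcount=3 -> skip
r=68=1000100 popcount=2 -> skip
r=69=1000101 popcount=3 -> skip
r=70=1000110 popcount=3 -> skip
r=71=1000111 popcount=4 -> KEEP
r=72=1001000 popcount=2 -> skip
r=73=1001001 popcount=3 -> skip
r=74=1001010 popcount=3 -> skip
r=75=1001011 popcount=4 -> KEEP
r=76=1001100 popcount=3 -> skip
r=77=1001101 popcount=4 -> KEEP
r=78=1001110 popcount=4 -> KEEP
r=79=1001111 popcount=5 -> skip
r=80=1010000 popcount=2 -> skip
r=81=1010001 popcount=3 -> skip
r=82=1010010 popcount=3 -> skip
r=83=1010011 popcount=4 -> KEEP
r=84=1010100 popcount=3 -> skip
r=85=1010101 popcount=4 -> KEEP
r=86=1010110 popcount=4 -> KEEP
r=87=1010111 popcount=5 -> skip
r=88=1011000 popcount=3 -> skip
r=89=1011001 popcount=4 -> KEEP
r=90=1011010 popcount=4 -> KEEP
r=91=1011011 popcount=5 -> skip
r=92=1011100 popcount=4 -> KEEP
r=93=1011101 popcount=5 -> skip
r=94=1011110 popcount=5 -> skip
r=95=1011111 popcount=6 -> skip
Kept rows: 39 43 45 46 51 53 54 57 58 60 71 75 77 78 83 85 86 89 90 92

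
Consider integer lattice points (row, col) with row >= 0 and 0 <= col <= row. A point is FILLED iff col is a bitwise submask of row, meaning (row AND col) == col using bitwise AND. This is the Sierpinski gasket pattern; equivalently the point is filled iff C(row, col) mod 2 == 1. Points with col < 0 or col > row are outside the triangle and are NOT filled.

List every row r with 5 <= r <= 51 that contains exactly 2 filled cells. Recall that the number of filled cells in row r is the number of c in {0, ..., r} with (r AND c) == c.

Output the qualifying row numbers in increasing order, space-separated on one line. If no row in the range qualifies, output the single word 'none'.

Answer: 8 16 32

Derivation:
Row r has 2^popcount(r) filled cells, so we need popcount(r) = log2(2) = 1.
Scan r = 5..51 and keep those with exactly 1 one-bits:
r=5=101 popcount=2 -> skip
r=6=110 popcount=2 -> skip
r=7=111 popcount=3 -> skip
r=8=1000 popcount=1 -> KEEP
r=9=1001 popcount=2 -> skip
r=10=1010 popcount=2 -> skip
r=11=1011 popcount=3 -> skip
r=12=1100 popcount=2 -> skip
r=13=1101 popcount=3 -> skip
r=14=1110 popcount=3 -> skip
r=15=1111 popcount=4 -> skip
r=16=10000 popcount=1 -> KEEP
r=17=10001 popcount=2 -> skip
r=18=10010 popcount=2 -> skip
r=19=10011 popcount=3 -> skip
r=20=10100 popcount=2 -> skip
r=21=10101 popcount=3 -> skip
r=22=10110 popcount=3 -> skip
r=23=10111 popcount=4 -> skip
r=24=11000 popcount=2 -> skip
r=25=11001 popcount=3 -> skip
r=26=11010 popcount=3 -> skip
r=27=11011 popcount=4 -> skip
r=28=11100 popcount=3 -> skip
r=29=11101 popcount=4 -> skip
r=30=11110 popcount=4 -> skip
r=31=11111 popcount=5 -> skip
r=32=100000 popcount=1 -> KEEP
r=33=100001 popcount=2 -> skip
r=34=100010 popcount=2 -> skip
r=35=100011 popcount=3 -> skip
r=36=100100 popcount=2 -> skip
r=37=100101 popcount=3 -> skip
r=38=100110 popcount=3 -> skip
r=39=100111 popcount=4 -> skip
r=40=101000 popcount=2 -> skip
r=41=101001 popcount=3 -> skip
r=42=101010 popcount=3 -> skip
r=43=101011 popcount=4 -> skip
r=44=101100 popcount=3 -> skip
r=45=101101 popcount=4 -> skip
r=46=101110 popcount=4 -> skip
r=47=101111 popcount=5 -> skip
r=48=110000 popcount=2 -> skip
r=49=110001 popcount=3 -> skip
r=50=110010 popcount=3 -> skip
r=51=110011 popcount=4 -> skip
Kept rows: 8 16 32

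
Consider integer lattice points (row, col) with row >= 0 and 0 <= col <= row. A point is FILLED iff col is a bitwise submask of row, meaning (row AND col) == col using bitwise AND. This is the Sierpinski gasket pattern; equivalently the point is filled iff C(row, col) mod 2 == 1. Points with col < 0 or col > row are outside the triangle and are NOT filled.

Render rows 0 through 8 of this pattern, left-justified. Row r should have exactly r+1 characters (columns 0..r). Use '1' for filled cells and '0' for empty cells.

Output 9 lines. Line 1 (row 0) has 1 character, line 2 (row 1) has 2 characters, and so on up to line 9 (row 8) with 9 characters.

Answer: 1
11
101
1111
10001
110011
1010101
11111111
100000001

Derivation:
r0=0: 1
r1=1: 11
r2=10: 101
r3=11: 1111
r4=100: 10001
r5=101: 110011
r6=110: 1010101
r7=111: 11111111
r8=1000: 100000001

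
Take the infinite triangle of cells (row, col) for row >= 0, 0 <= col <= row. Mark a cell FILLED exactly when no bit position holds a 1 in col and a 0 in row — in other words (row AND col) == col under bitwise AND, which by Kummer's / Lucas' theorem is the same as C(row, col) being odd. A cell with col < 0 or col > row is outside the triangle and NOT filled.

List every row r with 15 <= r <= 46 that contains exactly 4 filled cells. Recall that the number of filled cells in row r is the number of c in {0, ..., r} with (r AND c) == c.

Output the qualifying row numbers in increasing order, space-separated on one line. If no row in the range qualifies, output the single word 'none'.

Answer: 17 18 20 24 33 34 36 40

Derivation:
Row r has 2^popcount(r) filled cells, so we need popcount(r) = log2(4) = 2.
Scan r = 15..46 and keep those with exactly 2 one-bits:
r=15=1111 popcount=4 -> skip
r=16=10000 popcount=1 -> skip
r=17=10001 popcount=2 -> KEEP
r=18=10010 popcount=2 -> KEEP
r=19=10011 popcount=3 -> skip
r=20=10100 popcount=2 -> KEEP
r=21=10101 popcount=3 -> skip
r=22=10110 popcount=3 -> skip
r=23=10111 popcount=4 -> skip
r=24=11000 popcount=2 -> KEEP
r=25=11001 popcount=3 -> skip
r=26=11010 popcount=3 -> skip
r=27=11011 popcount=4 -> skip
r=28=11100 popcount=3 -> skip
r=29=11101 popcount=4 -> skip
r=30=11110 popcount=4 -> skip
r=31=11111 popcount=5 -> skip
r=32=100000 popcount=1 -> skip
r=33=100001 popcount=2 -> KEEP
r=34=100010 popcount=2 -> KEEP
r=35=100011 popcount=3 -> skip
r=36=100100 popcount=2 -> KEEP
r=37=100101 popcount=3 -> skip
r=38=100110 popcount=3 -> skip
r=39=100111 popcount=4 -> skip
r=40=101000 popcount=2 -> KEEP
r=41=101001 popcount=3 -> skip
r=42=101010 popcount=3 -> skip
r=43=101011 popcount=4 -> skip
r=44=101100 popcount=3 -> skip
r=45=101101 popcount=4 -> skip
r=46=101110 popcount=4 -> skip
Kept rows: 17 18 20 24 33 34 36 40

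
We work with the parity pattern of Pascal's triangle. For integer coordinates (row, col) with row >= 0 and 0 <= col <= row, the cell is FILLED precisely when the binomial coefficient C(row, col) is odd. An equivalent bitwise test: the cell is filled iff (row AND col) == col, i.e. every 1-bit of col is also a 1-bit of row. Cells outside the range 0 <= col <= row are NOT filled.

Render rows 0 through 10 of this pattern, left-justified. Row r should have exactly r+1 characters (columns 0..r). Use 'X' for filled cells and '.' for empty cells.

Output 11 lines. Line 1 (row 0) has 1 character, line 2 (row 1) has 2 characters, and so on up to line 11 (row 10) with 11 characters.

r0=0: X
r1=1: XX
r2=10: X.X
r3=11: XXXX
r4=100: X...X
r5=101: XX..XX
r6=110: X.X.X.X
r7=111: XXXXXXXX
r8=1000: X.......X
r9=1001: XX......XX
r10=1010: X.X.....X.X

Answer: X
XX
X.X
XXXX
X...X
XX..XX
X.X.X.X
XXXXXXXX
X.......X
XX......XX
X.X.....X.X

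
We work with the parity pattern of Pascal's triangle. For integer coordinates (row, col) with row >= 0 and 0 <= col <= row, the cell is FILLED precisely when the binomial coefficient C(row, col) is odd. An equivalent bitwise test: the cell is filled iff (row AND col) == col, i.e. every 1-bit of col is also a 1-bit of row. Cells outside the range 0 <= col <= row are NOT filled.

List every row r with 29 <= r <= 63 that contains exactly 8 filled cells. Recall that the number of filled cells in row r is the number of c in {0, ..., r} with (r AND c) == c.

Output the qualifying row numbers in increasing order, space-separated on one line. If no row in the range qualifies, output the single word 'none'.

Answer: 35 37 38 41 42 44 49 50 52 56

Derivation:
Row r has 2^popcount(r) filled cells, so we need popcount(r) = log2(8) = 3.
Scan r = 29..63 and keep those with exactly 3 one-bits:
r=29=11101 popcount=4 -> skip
r=30=11110 popcount=4 -> skip
r=31=11111 popcount=5 -> skip
r=32=100000 popcount=1 -> skip
r=33=100001 popcount=2 -> skip
r=34=100010 popcount=2 -> skip
r=35=100011 popcount=3 -> KEEP
r=36=100100 popcount=2 -> skip
r=37=100101 popcount=3 -> KEEP
r=38=100110 popcount=3 -> KEEP
r=39=100111 popcount=4 -> skip
r=40=101000 popcount=2 -> skip
r=41=101001 popcount=3 -> KEEP
r=42=101010 popcount=3 -> KEEP
r=43=101011 popcount=4 -> skip
r=44=101100 popcount=3 -> KEEP
r=45=101101 popcount=4 -> skip
r=46=101110 popcount=4 -> skip
r=47=101111 popcount=5 -> skip
r=48=110000 popcount=2 -> skip
r=49=110001 popcount=3 -> KEEP
r=50=110010 popcount=3 -> KEEP
r=51=110011 popcount=4 -> skip
r=52=110100 popcount=3 -> KEEP
r=53=110101 popcount=4 -> skip
r=54=110110 popcount=4 -> skip
r=55=110111 popcount=5 -> skip
r=56=111000 popcount=3 -> KEEP
r=57=111001 popcount=4 -> skip
r=58=111010 popcount=4 -> skip
r=59=111011 popcount=5 -> skip
r=60=111100 popcount=4 -> skip
r=61=111101 popcount=5 -> skip
r=62=111110 popcount=5 -> skip
r=63=111111 popcount=6 -> skip
Kept rows: 35 37 38 41 42 44 49 50 52 56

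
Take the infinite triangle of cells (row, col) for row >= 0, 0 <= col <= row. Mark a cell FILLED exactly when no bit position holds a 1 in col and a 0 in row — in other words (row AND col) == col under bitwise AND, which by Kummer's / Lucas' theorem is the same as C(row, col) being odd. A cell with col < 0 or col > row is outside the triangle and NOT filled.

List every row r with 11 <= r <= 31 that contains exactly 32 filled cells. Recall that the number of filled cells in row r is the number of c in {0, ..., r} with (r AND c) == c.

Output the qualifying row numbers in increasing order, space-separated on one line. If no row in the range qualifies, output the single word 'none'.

Row r has 2^popcount(r) filled cells, so we need popcount(r) = log2(32) = 5.
Scan r = 11..31 and keep those with exactly 5 one-bits:
r=11=1011 popcount=3 -> skip
r=12=1100 popcount=2 -> skip
r=13=1101 popcount=3 -> skip
r=14=1110 popcount=3 -> skip
r=15=1111 popcount=4 -> skip
r=16=10000 popcount=1 -> skip
r=17=10001 popcount=2 -> skip
r=18=10010 popcount=2 -> skip
r=19=10011 popcount=3 -> skip
r=20=10100 popcount=2 -> skip
r=21=10101 popcount=3 -> skip
r=22=10110 popcount=3 -> skip
r=23=10111 popcount=4 -> skip
r=24=11000 popcount=2 -> skip
r=25=11001 popcount=3 -> skip
r=26=11010 popcount=3 -> skip
r=27=11011 popcount=4 -> skip
r=28=11100 popcount=3 -> skip
r=29=11101 popcount=4 -> skip
r=30=11110 popcount=4 -> skip
r=31=11111 popcount=5 -> KEEP
Kept rows: 31

Answer: 31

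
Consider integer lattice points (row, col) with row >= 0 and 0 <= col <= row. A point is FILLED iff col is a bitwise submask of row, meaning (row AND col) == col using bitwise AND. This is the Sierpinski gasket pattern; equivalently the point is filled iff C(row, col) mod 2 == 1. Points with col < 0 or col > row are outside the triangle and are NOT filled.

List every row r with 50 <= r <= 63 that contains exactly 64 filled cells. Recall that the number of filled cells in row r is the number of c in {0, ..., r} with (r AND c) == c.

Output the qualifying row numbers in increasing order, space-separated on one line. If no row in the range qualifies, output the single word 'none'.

Row r has 2^popcount(r) filled cells, so we need popcount(r) = log2(64) = 6.
Scan r = 50..63 and keep those with exactly 6 one-bits:
r=50=110010 popcount=3 -> skip
r=51=110011 popcount=4 -> skip
r=52=110100 popcount=3 -> skip
r=53=110101 popcount=4 -> skip
r=54=110110 popcount=4 -> skip
r=55=110111 popcount=5 -> skip
r=56=111000 popcount=3 -> skip
r=57=111001 popcount=4 -> skip
r=58=111010 popcount=4 -> skip
r=59=111011 popcount=5 -> skip
r=60=111100 popcount=4 -> skip
r=61=111101 popcount=5 -> skip
r=62=111110 popcount=5 -> skip
r=63=111111 popcount=6 -> KEEP
Kept rows: 63

Answer: 63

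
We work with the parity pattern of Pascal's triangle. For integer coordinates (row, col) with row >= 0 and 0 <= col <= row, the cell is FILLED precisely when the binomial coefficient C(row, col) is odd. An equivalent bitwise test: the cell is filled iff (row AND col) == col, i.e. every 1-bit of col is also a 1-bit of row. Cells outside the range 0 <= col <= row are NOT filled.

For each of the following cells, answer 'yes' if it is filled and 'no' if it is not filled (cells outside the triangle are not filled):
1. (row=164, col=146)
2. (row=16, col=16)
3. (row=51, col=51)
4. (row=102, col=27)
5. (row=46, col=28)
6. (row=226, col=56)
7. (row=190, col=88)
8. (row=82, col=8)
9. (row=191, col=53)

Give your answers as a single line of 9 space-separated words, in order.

(164,146): row=0b10100100, col=0b10010010, row AND col = 0b10000000 = 128; 128 != 146 -> empty
(16,16): row=0b10000, col=0b10000, row AND col = 0b10000 = 16; 16 == 16 -> filled
(51,51): row=0b110011, col=0b110011, row AND col = 0b110011 = 51; 51 == 51 -> filled
(102,27): row=0b1100110, col=0b11011, row AND col = 0b10 = 2; 2 != 27 -> empty
(46,28): row=0b101110, col=0b11100, row AND col = 0b1100 = 12; 12 != 28 -> empty
(226,56): row=0b11100010, col=0b111000, row AND col = 0b100000 = 32; 32 != 56 -> empty
(190,88): row=0b10111110, col=0b1011000, row AND col = 0b11000 = 24; 24 != 88 -> empty
(82,8): row=0b1010010, col=0b1000, row AND col = 0b0 = 0; 0 != 8 -> empty
(191,53): row=0b10111111, col=0b110101, row AND col = 0b110101 = 53; 53 == 53 -> filled

Answer: no yes yes no no no no no yes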